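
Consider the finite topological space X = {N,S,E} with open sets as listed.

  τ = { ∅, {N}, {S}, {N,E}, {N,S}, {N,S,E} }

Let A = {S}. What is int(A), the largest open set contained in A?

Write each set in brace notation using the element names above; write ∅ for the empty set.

{S}

U open, U⊆A: ∅, {S}. int(A) = ⋃ = {S}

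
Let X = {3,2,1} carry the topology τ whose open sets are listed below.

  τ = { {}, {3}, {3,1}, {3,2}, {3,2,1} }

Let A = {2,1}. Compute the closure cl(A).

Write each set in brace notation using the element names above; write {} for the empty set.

{2,1}

closure: X∖int(X∖A) = X∖{3} = {2,1}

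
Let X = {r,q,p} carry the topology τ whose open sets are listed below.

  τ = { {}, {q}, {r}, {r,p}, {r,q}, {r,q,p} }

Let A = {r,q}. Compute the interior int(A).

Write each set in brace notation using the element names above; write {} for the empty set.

{r,q}

interior: largest open inside A is {r,q} (from {}, {q}, {r}, {r,q})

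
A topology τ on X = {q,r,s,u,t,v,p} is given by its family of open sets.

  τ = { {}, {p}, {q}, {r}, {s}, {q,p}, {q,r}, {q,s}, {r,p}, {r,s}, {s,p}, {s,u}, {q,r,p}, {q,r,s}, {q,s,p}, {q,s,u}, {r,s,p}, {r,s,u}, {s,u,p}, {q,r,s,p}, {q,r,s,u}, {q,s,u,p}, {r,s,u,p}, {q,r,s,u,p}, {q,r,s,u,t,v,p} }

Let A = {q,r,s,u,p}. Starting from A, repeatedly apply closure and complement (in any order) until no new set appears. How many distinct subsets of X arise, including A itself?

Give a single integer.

4

closure: X∖int(X∖A) = X∖{} = {q,r,s,u,t,v,p}
Let k=closure and c=complement:
  1. A     = {q,r,s,u,p}
  2. kA    = {q,r,s,u,t,v,p}
  3. cA    = {t,v}
  4. ckA   = {}
— saturated at 4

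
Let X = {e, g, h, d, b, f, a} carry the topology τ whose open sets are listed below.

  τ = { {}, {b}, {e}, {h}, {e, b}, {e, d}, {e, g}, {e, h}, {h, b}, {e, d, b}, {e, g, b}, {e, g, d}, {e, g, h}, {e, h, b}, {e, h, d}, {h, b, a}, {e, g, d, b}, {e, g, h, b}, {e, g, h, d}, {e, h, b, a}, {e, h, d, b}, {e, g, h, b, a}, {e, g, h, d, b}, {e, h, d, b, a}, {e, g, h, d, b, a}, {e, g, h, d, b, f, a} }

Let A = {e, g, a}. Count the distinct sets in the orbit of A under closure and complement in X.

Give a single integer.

10

cl via duality: int({h, d, b, f}) = {h, b}, so X∖{h, b} = {e, g, d, f, a}
Write k for closure, c for complement:
  1. A     = {e, g, a}
  2. kA    = {e, g, d, f, a}
  3. cA    = {h, d, b, f}
  4. ckA   = {h, b}
  5. kcA   = {h, d, b, f, a}
  6. kckA  = {h, b, f, a}
  7. ckcA  = {e, g}
  8. ckckA = {e, g, d}
  9. kckcA = {e, g, d, f}
  10. ckckcA = {h, b, a}
applying k or c yields no new set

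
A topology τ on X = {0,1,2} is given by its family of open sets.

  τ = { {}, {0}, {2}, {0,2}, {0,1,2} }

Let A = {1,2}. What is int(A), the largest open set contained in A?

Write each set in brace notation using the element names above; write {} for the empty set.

open subsets of A: {}, {2}; so int(A) = {2}

{2}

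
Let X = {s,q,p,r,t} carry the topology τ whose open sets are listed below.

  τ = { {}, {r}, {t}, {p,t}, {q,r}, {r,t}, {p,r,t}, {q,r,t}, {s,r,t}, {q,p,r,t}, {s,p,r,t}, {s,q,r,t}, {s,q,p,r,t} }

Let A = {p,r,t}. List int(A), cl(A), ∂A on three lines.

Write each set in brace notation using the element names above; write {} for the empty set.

open subsets of A: {}, {t}, {r}, {r,t}, {p,t}, {p,r,t}; so int(A) = {p,r,t}
closure: X∖int(X∖A) = X∖{} = {s,q,p,r,t}
∂A = {s,q,p,r,t} minus {p,r,t} = {s,q}

int(A) = {p,r,t}
cl(A)  = {s,q,p,r,t}
∂A     = {s,q}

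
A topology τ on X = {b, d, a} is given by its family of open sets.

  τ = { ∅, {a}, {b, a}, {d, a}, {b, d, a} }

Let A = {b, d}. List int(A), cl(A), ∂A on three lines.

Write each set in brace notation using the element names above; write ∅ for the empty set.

int(A) = ∅
cl(A)  = {b, d}
∂A     = {b, d}

U open, U⊆A: ∅. int(A) = ⋃ = ∅
X∖A={a}, int(X∖A)={a}, hence cl(A)={b, d}
∂A: remove int from cl → {b, d}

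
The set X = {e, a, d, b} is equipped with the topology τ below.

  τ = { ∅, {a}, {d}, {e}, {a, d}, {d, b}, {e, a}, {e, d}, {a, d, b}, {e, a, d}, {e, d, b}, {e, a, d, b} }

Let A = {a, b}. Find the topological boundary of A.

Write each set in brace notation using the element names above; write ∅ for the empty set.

{b}

open subsets of A: ∅, {a}; so int(A) = {a}
closure: X∖int(X∖A) = X∖{e, d} = {a, b}
∂A = {a, b} minus {a} = {b}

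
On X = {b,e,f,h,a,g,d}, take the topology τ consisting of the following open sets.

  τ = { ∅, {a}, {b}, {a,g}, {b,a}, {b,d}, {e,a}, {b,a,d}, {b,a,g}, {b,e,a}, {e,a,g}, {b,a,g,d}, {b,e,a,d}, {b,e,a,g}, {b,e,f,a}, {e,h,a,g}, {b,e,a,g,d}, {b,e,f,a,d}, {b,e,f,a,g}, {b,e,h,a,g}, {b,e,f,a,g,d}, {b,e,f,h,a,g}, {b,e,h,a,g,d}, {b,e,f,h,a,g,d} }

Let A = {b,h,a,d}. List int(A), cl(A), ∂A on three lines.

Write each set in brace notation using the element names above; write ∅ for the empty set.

int(A) = {b,a,d}
cl(A)  = {b,e,f,h,a,g,d}
∂A     = {e,f,h,g}

opens ⊆ A: ∅, {b}, {a}, {b,d}, {b,a}, {b,a,d}; union → int = {b,a,d}
complement {e,f,g}; its interior ∅; cl(A) = X∖∅ = {b,e,f,h,a,g,d}
boundary = {b,e,f,h,a,g,d} ∖ {b,a,d} = {e,f,h,g}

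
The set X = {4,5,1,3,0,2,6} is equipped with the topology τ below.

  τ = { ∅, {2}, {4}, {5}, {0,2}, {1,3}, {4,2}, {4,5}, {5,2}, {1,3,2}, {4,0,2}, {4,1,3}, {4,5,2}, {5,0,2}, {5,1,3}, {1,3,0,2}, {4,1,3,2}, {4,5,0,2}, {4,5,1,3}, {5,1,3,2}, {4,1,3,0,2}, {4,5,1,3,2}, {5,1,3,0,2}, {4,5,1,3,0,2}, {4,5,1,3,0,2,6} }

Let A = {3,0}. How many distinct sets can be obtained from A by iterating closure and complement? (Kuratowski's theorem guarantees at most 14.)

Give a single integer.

cl via duality: int({4,5,1,2,6}) = {4,5,2}, so X∖{4,5,2} = {1,3,0,6}
Write k for closure, c for complement:
  1. A     = {3,0}
  2. kA    = {1,3,0,6}
  3. cA    = {4,5,1,2,6}
  4. ckA   = {4,5,2}
  5. kcA   = {4,5,1,3,0,2,6}
  6. kckA  = {4,5,0,2,6}
  7. ckcA  = ∅
  8. ckckA = {1,3}
  9. kckckA = {1,3,6}
  10. ckckckA = {4,5,0,2}
applying k or c yields no new set

10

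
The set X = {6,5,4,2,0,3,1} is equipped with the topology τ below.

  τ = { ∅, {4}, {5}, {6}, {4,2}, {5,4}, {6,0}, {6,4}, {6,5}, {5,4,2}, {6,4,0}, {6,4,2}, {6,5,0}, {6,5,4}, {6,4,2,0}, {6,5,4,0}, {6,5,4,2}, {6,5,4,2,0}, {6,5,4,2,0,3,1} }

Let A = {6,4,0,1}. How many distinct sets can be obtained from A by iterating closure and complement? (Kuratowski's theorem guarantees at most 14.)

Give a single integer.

8

X∖A={5,2,3}, int(X∖A)={5}, hence cl(A)={6,4,2,0,3,1}
Orbit (k=closure, c=complement):
  1. A     = {6,4,0,1}
  2. kA    = {6,4,2,0,3,1}
  3. cA    = {5,2,3}
  4. ckA   = {5}
  5. kcA   = {5,2,3,1}
  6. kckA  = {5,3,1}
  7. ckcA  = {6,4,0}
  8. ckckA = {6,4,2,0}
(closed under both — stop)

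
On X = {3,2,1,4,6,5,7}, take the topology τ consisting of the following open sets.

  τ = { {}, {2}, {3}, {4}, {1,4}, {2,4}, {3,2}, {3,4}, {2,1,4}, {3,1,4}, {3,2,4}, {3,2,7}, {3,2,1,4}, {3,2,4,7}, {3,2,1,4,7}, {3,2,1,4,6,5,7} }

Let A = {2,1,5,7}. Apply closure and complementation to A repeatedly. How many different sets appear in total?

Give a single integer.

8

closure: X∖int(X∖A) = X∖{3,4} = {2,1,6,5,7}
Let k=closure and c=complement:
  1. A     = {2,1,5,7}
  2. kA    = {2,1,6,5,7}
  3. cA    = {3,4,6}
  4. ckA   = {3,4}
  5. kcA   = {3,1,4,6,5,7}
  6. ckcA  = {2}
  7. kckcA = {2,6,5,7}
  8. ckckcA = {3,1,4}
— saturated at 8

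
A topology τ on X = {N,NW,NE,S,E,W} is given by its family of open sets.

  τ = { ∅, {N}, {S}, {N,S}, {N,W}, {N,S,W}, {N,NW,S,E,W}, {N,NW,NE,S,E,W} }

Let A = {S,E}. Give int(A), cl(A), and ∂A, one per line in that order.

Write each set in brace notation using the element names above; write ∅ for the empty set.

int(A) = {S}
cl(A)  = {NW,NE,S,E}
∂A     = {NW,NE,E}

interior: largest open inside A is {S} (from ∅, {S})
cl via duality: int({N,NW,NE,W}) = {N,W}, so X∖{N,W} = {NW,NE,S,E}
cl∖int = {NW,NE,E}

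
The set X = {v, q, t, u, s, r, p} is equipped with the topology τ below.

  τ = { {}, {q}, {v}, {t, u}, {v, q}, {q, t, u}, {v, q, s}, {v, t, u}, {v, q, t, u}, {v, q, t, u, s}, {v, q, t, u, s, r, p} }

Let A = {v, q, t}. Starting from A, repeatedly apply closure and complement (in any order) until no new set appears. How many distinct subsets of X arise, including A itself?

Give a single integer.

10

complement {u, s, r, p}; its interior {}; cl(A) = X∖{} = {v, q, t, u, s, r, p}
With k = closure, c = complement:
  1. A     = {v, q, t}
  2. kA    = {v, q, t, u, s, r, p}
  3. cA    = {u, s, r, p}
  4. ckA   = {}
  5. kcA   = {t, u, s, r, p}
  6. ckcA  = {v, q}
  7. kckcA = {v, q, s, r, p}
  8. ckckcA = {t, u}
  9. kckckcA = {t, u, r, p}
  10. ckckckcA = {v, q, s}
k, c of each give nothing new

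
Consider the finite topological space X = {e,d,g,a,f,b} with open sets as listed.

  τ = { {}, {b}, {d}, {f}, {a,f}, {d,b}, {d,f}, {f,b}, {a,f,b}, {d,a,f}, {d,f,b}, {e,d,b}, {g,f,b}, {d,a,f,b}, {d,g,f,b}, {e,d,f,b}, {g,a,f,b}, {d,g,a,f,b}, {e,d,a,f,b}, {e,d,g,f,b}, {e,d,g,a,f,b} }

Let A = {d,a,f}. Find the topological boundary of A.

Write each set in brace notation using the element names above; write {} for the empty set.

interior: largest open inside A is {d,a,f} (from {}, {f}, {d}, {a,f}, {d,f}, {d,a,f})
cl via duality: int({e,g,b}) = {b}, so X∖{b} = {e,d,g,a,f}
cl∖int = {e,g}

{e,g}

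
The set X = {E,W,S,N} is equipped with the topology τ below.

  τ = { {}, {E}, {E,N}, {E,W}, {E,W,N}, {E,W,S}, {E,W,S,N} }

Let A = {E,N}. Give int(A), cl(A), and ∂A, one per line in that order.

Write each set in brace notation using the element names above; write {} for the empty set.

opens ⊆ A: {}, {E}, {E,N}; union → int = {E,N}
complement {W,S}; its interior {}; cl(A) = X∖{} = {E,W,S,N}
boundary = {E,W,S,N} ∖ {E,N} = {W,S}

int(A) = {E,N}
cl(A)  = {E,W,S,N}
∂A     = {W,S}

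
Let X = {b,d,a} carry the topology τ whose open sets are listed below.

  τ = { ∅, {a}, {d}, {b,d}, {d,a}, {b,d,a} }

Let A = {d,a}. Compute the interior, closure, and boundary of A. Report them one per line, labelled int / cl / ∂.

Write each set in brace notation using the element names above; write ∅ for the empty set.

int(A) = {d,a}
cl(A)  = {b,d,a}
∂A     = {b}

opens ⊆ A: ∅, {d}, {a}, {d,a}; union → int = {d,a}
complement {b}; its interior ∅; cl(A) = X∖∅ = {b,d,a}
boundary = {b,d,a} ∖ {d,a} = {b}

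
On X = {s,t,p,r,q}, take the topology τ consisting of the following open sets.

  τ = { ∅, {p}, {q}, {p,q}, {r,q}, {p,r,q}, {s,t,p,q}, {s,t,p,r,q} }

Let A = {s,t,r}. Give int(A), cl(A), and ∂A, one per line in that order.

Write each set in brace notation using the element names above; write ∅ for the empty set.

int(A) = ∅
cl(A)  = {s,t,r}
∂A     = {s,t,r}

interior: largest open inside A is ∅ (from ∅)
cl via duality: int({p,q}) = {p,q}, so X∖{p,q} = {s,t,r}
cl∖int = {s,t,r}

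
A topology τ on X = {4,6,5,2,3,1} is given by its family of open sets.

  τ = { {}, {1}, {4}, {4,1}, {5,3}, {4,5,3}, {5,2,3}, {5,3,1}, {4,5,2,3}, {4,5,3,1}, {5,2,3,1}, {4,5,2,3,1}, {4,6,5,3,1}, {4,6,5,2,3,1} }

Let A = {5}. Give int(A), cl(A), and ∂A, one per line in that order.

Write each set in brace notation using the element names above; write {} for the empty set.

int(A) = {}
cl(A)  = {6,5,2,3}
∂A     = {6,5,2,3}

open subsets of A: {}; so int(A) = {}
closure: X∖int(X∖A) = X∖{4,1} = {6,5,2,3}
∂A = {6,5,2,3} minus {} = {6,5,2,3}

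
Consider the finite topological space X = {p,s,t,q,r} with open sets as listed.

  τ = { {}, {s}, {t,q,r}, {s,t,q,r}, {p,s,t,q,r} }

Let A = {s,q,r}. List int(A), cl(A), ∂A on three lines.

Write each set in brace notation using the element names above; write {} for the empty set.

open subsets of A: {}, {s}; so int(A) = {s}
closure: X∖int(X∖A) = X∖{} = {p,s,t,q,r}
∂A = {p,s,t,q,r} minus {s} = {p,t,q,r}

int(A) = {s}
cl(A)  = {p,s,t,q,r}
∂A     = {p,t,q,r}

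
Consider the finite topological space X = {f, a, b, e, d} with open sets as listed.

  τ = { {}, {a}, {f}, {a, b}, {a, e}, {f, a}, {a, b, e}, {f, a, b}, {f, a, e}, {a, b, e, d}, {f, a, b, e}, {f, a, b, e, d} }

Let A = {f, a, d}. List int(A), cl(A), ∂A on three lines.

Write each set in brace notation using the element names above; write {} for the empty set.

open subsets of A: {}, {f}, {a}, {f, a}; so int(A) = {f, a}
closure: X∖int(X∖A) = X∖{} = {f, a, b, e, d}
∂A = {f, a, b, e, d} minus {f, a} = {b, e, d}

int(A) = {f, a}
cl(A)  = {f, a, b, e, d}
∂A     = {b, e, d}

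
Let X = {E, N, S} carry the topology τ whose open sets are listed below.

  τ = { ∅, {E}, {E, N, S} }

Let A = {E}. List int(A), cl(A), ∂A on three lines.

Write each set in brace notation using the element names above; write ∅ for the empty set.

int(A) = {E}
cl(A)  = {E, N, S}
∂A     = {N, S}

interior: largest open inside A is {E} (from ∅, {E})
cl via duality: int({N, S}) = ∅, so X∖∅ = {E, N, S}
cl∖int = {N, S}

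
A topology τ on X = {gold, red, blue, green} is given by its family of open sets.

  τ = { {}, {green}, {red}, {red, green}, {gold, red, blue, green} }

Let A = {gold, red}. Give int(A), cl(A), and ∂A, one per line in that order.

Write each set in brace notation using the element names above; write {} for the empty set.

open subsets of A: {}, {red}; so int(A) = {red}
closure: X∖int(X∖A) = X∖{green} = {gold, red, blue}
∂A = {gold, red, blue} minus {red} = {gold, blue}

int(A) = {red}
cl(A)  = {gold, red, blue}
∂A     = {gold, blue}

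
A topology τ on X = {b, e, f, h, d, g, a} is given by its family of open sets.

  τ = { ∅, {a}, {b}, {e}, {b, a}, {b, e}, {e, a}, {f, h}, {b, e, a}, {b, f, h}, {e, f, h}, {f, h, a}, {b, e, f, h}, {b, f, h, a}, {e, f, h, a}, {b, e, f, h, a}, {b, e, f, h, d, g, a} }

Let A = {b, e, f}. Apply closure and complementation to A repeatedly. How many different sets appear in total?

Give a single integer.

cl via duality: int({h, d, g, a}) = {a}, so X∖{a} = {b, e, f, h, d, g}
Write k for closure, c for complement:
  1. A     = {b, e, f}
  2. kA    = {b, e, f, h, d, g}
  3. cA    = {h, d, g, a}
  4. ckA   = {a}
  5. kcA   = {f, h, d, g, a}
  6. kckA  = {d, g, a}
  7. ckcA  = {b, e}
  8. ckckA = {b, e, f, h}
  9. kckcA = {b, e, d, g}
  10. ckckcA = {f, h, a}
applying k or c yields no new set

10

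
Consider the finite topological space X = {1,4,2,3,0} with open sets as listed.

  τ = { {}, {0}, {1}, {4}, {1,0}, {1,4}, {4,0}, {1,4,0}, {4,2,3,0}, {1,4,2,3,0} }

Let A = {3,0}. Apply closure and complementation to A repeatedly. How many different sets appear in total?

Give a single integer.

6

closure: X∖int(X∖A) = X∖{1,4} = {2,3,0}
Let k=closure and c=complement:
  1. A     = {3,0}
  2. kA    = {2,3,0}
  3. cA    = {1,4,2}
  4. ckA   = {1,4}
  5. kcA   = {1,4,2,3}
  6. ckcA  = {0}
— saturated at 6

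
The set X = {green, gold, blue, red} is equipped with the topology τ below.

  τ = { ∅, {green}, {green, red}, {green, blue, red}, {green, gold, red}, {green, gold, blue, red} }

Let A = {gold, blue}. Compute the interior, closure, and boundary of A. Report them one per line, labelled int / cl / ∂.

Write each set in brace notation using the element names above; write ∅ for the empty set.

int(A) = ∅
cl(A)  = {gold, blue}
∂A     = {gold, blue}

U open, U⊆A: ∅. int(A) = ⋃ = ∅
X∖A={green, red}, int(X∖A)={green, red}, hence cl(A)={gold, blue}
∂A: remove int from cl → {gold, blue}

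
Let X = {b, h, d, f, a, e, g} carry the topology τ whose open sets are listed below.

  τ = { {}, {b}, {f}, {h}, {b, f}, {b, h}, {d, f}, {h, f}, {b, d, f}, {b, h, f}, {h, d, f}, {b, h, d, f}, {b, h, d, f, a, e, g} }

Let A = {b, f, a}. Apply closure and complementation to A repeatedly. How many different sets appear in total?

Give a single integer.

8

X∖A={h, d, e, g}, int(X∖A)={h}, hence cl(A)={b, d, f, a, e, g}
Orbit (k=closure, c=complement):
  1. A     = {b, f, a}
  2. kA    = {b, d, f, a, e, g}
  3. cA    = {h, d, e, g}
  4. ckA   = {h}
  5. kcA   = {h, d, a, e, g}
  6. kckA  = {h, a, e, g}
  7. ckcA  = {b, f}
  8. ckckA = {b, d, f}
(closed under both — stop)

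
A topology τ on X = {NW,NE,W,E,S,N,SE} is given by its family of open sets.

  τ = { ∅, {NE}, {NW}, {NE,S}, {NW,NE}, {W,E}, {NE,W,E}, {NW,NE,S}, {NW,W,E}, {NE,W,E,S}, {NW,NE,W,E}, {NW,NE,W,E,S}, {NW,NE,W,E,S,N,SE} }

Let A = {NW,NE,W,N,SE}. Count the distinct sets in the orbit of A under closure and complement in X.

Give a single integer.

10

closure: X∖int(X∖A) = X∖∅ = {NW,NE,W,E,S,N,SE}
Let k=closure and c=complement:
  1. A     = {NW,NE,W,N,SE}
  2. kA    = {NW,NE,W,E,S,N,SE}
  3. cA    = {E,S}
  4. ckA   = ∅
  5. kcA   = {W,E,S,N,SE}
  6. ckcA  = {NW,NE}
  7. kckcA = {NW,NE,S,N,SE}
  8. ckckcA = {W,E}
  9. kckckcA = {W,E,N,SE}
  10. ckckckcA = {NW,NE,S}
— saturated at 10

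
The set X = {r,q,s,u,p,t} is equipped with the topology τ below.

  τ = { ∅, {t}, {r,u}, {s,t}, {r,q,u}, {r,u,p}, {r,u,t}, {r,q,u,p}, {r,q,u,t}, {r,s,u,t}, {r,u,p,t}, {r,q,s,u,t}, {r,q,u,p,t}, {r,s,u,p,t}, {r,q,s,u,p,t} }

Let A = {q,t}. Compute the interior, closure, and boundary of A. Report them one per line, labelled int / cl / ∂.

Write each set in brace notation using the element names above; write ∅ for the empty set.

U open, U⊆A: ∅, {t}. int(A) = ⋃ = {t}
X∖A={r,s,u,p}, int(X∖A)={r,u,p}, hence cl(A)={q,s,t}
∂A: remove int from cl → {q,s}

int(A) = {t}
cl(A)  = {q,s,t}
∂A     = {q,s}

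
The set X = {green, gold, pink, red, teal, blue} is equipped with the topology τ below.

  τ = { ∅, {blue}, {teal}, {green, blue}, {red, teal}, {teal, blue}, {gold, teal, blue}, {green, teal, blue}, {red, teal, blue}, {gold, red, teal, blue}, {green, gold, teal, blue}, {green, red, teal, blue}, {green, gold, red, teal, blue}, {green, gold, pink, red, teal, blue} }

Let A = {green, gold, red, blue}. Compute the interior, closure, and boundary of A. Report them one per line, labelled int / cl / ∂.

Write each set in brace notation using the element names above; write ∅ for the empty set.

int(A) = {green, blue}
cl(A)  = {green, gold, pink, red, blue}
∂A     = {gold, pink, red}

opens ⊆ A: ∅, {blue}, {green, blue}; union → int = {green, blue}
complement {pink, teal}; its interior {teal}; cl(A) = X∖{teal} = {green, gold, pink, red, blue}
boundary = {green, gold, pink, red, blue} ∖ {green, blue} = {gold, pink, red}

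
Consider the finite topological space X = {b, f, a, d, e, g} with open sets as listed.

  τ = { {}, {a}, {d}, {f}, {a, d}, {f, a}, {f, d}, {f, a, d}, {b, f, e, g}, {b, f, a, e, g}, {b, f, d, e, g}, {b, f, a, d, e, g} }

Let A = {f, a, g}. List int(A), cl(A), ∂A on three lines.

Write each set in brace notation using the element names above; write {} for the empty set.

interior: largest open inside A is {f, a} (from {}, {f}, {a}, {f, a})
cl via duality: int({b, d, e}) = {d}, so X∖{d} = {b, f, a, e, g}
cl∖int = {b, e, g}

int(A) = {f, a}
cl(A)  = {b, f, a, e, g}
∂A     = {b, e, g}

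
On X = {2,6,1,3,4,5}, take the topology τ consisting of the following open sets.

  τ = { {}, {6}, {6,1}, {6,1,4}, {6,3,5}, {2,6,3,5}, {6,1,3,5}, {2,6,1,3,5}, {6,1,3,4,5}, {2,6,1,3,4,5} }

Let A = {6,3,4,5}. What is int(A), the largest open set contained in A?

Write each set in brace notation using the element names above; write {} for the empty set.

{6,3,5}

open subsets of A: {}, {6}, {6,3,5}; so int(A) = {6,3,5}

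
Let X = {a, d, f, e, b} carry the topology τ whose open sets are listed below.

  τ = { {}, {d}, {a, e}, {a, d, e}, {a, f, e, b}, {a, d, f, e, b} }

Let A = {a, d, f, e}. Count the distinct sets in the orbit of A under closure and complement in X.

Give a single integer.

6

complement {b}; its interior {}; cl(A) = X∖{} = {a, d, f, e, b}
With k = closure, c = complement:
  1. A     = {a, d, f, e}
  2. kA    = {a, d, f, e, b}
  3. cA    = {b}
  4. ckA   = {}
  5. kcA   = {f, b}
  6. ckcA  = {a, d, e}
k, c of each give nothing new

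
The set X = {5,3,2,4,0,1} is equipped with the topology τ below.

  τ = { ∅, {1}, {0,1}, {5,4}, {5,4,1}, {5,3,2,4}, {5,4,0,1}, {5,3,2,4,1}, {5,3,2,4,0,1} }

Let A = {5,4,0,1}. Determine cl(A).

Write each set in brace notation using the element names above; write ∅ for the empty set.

{5,3,2,4,0,1}

closure: X∖int(X∖A) = X∖∅ = {5,3,2,4,0,1}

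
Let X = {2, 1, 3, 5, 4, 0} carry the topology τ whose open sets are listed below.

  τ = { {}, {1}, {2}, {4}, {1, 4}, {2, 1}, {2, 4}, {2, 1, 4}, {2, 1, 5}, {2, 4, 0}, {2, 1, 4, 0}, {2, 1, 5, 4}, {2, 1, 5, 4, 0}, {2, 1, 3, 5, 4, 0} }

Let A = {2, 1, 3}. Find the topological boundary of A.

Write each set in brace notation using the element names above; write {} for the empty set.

interior: largest open inside A is {2, 1} (from {}, {2}, {1}, {2, 1})
cl via duality: int({5, 4, 0}) = {4}, so X∖{4} = {2, 1, 3, 5, 0}
cl∖int = {3, 5, 0}

{3, 5, 0}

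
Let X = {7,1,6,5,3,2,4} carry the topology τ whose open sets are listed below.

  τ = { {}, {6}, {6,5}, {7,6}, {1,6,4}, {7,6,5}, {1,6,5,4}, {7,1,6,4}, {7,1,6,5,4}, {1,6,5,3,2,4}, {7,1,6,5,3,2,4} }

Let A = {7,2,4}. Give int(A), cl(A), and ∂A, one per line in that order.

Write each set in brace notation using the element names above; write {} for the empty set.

interior: largest open inside A is {} (from {})
cl via duality: int({1,6,5,3}) = {6,5}, so X∖{6,5} = {7,1,3,2,4}
cl∖int = {7,1,3,2,4}

int(A) = {}
cl(A)  = {7,1,3,2,4}
∂A     = {7,1,3,2,4}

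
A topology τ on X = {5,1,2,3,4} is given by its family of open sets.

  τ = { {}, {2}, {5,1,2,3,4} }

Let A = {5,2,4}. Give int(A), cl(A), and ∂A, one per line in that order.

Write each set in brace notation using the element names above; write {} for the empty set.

open subsets of A: {}, {2}; so int(A) = {2}
closure: X∖int(X∖A) = X∖{} = {5,1,2,3,4}
∂A = {5,1,2,3,4} minus {2} = {5,1,3,4}

int(A) = {2}
cl(A)  = {5,1,2,3,4}
∂A     = {5,1,3,4}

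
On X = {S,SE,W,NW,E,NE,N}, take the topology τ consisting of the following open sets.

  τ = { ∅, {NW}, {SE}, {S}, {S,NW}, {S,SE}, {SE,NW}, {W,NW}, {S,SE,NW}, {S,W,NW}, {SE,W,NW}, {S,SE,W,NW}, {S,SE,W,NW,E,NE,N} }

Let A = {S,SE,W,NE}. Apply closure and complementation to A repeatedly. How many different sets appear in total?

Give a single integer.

X∖A={NW,E,N}, int(X∖A)={NW}, hence cl(A)={S,SE,W,E,NE,N}
Orbit (k=closure, c=complement):
  1. A     = {S,SE,W,NE}
  2. kA    = {S,SE,W,E,NE,N}
  3. cA    = {NW,E,N}
  4. ckA   = {NW}
  5. kcA   = {W,NW,E,NE,N}
  6. ckcA  = {S,SE}
  7. kckcA = {S,SE,E,NE,N}
  8. ckckcA = {W,NW}
(closed under both — stop)

8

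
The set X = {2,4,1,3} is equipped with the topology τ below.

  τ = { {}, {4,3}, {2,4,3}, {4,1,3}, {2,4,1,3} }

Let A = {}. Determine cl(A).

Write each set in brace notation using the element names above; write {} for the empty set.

closure: X∖int(X∖A) = X∖{2,4,1,3} = {}

{}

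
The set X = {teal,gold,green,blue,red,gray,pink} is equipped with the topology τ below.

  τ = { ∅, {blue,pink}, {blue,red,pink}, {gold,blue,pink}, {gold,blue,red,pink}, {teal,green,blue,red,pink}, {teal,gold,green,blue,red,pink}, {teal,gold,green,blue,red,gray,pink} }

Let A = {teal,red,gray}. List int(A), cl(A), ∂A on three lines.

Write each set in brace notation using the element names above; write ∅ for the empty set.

open subsets of A: ∅; so int(A) = ∅
closure: X∖int(X∖A) = X∖{gold,blue,pink} = {teal,green,red,gray}
∂A = {teal,green,red,gray} minus ∅ = {teal,green,red,gray}

int(A) = ∅
cl(A)  = {teal,green,red,gray}
∂A     = {teal,green,red,gray}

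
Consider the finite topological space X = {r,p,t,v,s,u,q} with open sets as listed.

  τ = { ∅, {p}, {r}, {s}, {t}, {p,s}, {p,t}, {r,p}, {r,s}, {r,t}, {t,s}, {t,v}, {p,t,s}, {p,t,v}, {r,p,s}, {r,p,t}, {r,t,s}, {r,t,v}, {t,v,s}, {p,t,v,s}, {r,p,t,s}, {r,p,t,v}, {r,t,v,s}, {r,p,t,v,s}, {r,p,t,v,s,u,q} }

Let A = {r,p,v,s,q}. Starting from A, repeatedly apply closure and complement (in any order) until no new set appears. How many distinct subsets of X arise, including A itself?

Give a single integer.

X∖A={t,u}, int(X∖A)={t}, hence cl(A)={r,p,v,s,u,q}
Orbit (k=closure, c=complement):
  1. A     = {r,p,v,s,q}
  2. kA    = {r,p,v,s,u,q}
  3. cA    = {t,u}
  4. ckA   = {t}
  5. kcA   = {t,v,u,q}
  6. ckcA  = {r,p,s}
  7. kckcA = {r,p,s,u,q}
  8. ckckcA = {t,v}
(closed under both — stop)

8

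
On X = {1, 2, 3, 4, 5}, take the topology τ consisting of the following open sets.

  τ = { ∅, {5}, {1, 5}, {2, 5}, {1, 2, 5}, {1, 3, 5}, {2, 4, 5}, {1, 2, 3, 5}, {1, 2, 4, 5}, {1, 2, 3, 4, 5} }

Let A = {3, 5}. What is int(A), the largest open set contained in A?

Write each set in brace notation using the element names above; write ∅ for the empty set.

{5}

opens ⊆ A: ∅, {5}; union → int = {5}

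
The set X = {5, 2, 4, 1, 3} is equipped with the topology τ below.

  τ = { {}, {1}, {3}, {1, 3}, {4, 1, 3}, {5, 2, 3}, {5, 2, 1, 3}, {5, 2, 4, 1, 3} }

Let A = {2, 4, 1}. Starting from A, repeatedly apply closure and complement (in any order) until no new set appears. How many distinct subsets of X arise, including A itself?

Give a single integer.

cl via duality: int({5, 3}) = {3}, so X∖{3} = {5, 2, 4, 1}
Write k for closure, c for complement:
  1. A     = {2, 4, 1}
  2. kA    = {5, 2, 4, 1}
  3. cA    = {5, 3}
  4. ckA   = {3}
  5. kcA   = {5, 2, 4, 3}
  6. ckcA  = {1}
  7. kckcA = {4, 1}
  8. ckckcA = {5, 2, 3}
applying k or c yields no new set

8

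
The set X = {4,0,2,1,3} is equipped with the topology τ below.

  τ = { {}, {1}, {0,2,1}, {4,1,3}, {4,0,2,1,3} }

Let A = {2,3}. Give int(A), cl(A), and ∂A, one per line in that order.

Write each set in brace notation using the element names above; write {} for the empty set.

opens ⊆ A: {}; union → int = {}
complement {4,0,1}; its interior {1}; cl(A) = X∖{1} = {4,0,2,3}
boundary = {4,0,2,3} ∖ {} = {4,0,2,3}

int(A) = {}
cl(A)  = {4,0,2,3}
∂A     = {4,0,2,3}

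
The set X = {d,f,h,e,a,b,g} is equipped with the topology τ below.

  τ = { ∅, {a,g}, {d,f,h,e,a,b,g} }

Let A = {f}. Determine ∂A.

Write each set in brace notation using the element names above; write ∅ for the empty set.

U open, U⊆A: ∅. int(A) = ⋃ = ∅
X∖A={d,h,e,a,b,g}, int(X∖A)={a,g}, hence cl(A)={d,f,h,e,b}
∂A: remove int from cl → {d,f,h,e,b}

{d,f,h,e,b}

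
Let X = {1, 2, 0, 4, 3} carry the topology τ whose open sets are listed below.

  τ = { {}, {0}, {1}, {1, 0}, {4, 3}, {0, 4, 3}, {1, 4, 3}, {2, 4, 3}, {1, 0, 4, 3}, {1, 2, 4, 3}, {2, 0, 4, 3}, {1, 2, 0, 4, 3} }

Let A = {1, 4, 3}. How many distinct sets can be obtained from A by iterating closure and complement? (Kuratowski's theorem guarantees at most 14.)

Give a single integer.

4

X∖A={2, 0}, int(X∖A)={0}, hence cl(A)={1, 2, 4, 3}
Orbit (k=closure, c=complement):
  1. A     = {1, 4, 3}
  2. kA    = {1, 2, 4, 3}
  3. cA    = {2, 0}
  4. ckA   = {0}
(closed under both — stop)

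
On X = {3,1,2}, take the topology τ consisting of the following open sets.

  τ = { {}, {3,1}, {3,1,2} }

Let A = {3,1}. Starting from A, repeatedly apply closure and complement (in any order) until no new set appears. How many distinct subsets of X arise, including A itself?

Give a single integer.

4

cl via duality: int({2}) = {}, so X∖{} = {3,1,2}
Write k for closure, c for complement:
  1. A     = {3,1}
  2. kA    = {3,1,2}
  3. cA    = {2}
  4. ckA   = {}
applying k or c yields no new set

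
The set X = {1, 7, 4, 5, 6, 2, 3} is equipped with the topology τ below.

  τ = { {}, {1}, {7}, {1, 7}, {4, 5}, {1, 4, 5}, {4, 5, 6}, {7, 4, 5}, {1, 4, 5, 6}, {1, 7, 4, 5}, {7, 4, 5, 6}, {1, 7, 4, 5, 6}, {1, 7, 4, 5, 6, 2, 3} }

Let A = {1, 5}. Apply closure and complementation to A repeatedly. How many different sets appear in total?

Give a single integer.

cl via duality: int({7, 4, 6, 2, 3}) = {7}, so X∖{7} = {1, 4, 5, 6, 2, 3}
Write k for closure, c for complement:
  1. A     = {1, 5}
  2. kA    = {1, 4, 5, 6, 2, 3}
  3. cA    = {7, 4, 6, 2, 3}
  4. ckA   = {7}
  5. kcA   = {7, 4, 5, 6, 2, 3}
  6. kckA  = {7, 2, 3}
  7. ckcA  = {1}
  8. ckckA = {1, 4, 5, 6}
  9. kckcA = {1, 2, 3}
  10. ckckcA = {7, 4, 5, 6}
applying k or c yields no new set

10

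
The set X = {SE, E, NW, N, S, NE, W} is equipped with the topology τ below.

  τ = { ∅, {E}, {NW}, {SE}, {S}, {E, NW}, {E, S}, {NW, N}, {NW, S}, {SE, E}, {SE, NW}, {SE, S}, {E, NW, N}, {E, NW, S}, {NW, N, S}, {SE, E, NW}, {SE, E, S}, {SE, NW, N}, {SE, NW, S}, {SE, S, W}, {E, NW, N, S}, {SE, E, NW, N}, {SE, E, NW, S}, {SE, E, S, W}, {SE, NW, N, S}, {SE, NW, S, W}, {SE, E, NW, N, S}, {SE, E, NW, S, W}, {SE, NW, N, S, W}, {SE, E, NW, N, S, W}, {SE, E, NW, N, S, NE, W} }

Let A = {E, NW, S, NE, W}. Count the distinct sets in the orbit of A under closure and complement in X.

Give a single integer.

closure: X∖int(X∖A) = X∖{SE} = {E, NW, N, S, NE, W}
Let k=closure and c=complement:
  1. A     = {E, NW, S, NE, W}
  2. kA    = {E, NW, N, S, NE, W}
  3. cA    = {SE, N}
  4. ckA   = {SE}
  5. kcA   = {SE, N, NE, W}
  6. kckA  = {SE, NE, W}
  7. ckcA  = {E, NW, S}
  8. ckckA = {E, NW, N, S}
— saturated at 8

8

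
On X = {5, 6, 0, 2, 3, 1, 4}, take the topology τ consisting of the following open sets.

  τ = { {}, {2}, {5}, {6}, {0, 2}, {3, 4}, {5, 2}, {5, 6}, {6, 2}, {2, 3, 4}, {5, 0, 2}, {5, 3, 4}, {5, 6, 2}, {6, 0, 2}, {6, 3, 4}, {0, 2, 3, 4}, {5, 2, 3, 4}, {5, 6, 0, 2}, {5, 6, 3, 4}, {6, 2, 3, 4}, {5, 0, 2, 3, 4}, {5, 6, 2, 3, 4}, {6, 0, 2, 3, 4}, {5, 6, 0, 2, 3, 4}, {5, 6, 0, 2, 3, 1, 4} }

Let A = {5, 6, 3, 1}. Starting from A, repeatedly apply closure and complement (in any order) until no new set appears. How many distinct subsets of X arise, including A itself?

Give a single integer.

closure: X∖int(X∖A) = X∖{0, 2} = {5, 6, 3, 1, 4}
Let k=closure and c=complement:
  1. A     = {5, 6, 3, 1}
  2. kA    = {5, 6, 3, 1, 4}
  3. cA    = {0, 2, 4}
  4. ckA   = {0, 2}
  5. kcA   = {0, 2, 3, 1, 4}
  6. kckA  = {0, 2, 1}
  7. ckcA  = {5, 6}
  8. ckckA = {5, 6, 3, 4}
  9. kckcA = {5, 6, 1}
  10. ckckcA = {0, 2, 3, 4}
— saturated at 10

10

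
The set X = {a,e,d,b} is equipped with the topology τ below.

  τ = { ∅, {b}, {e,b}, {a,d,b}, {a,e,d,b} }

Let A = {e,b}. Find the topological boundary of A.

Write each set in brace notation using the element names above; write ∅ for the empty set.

{a,d}

U open, U⊆A: ∅, {b}, {e,b}. int(A) = ⋃ = {e,b}
X∖A={a,d}, int(X∖A)=∅, hence cl(A)={a,e,d,b}
∂A: remove int from cl → {a,d}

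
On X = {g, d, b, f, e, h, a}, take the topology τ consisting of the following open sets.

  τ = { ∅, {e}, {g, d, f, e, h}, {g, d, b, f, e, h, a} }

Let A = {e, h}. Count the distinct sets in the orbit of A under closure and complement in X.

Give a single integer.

complement {g, d, b, f, a}; its interior ∅; cl(A) = X∖∅ = {g, d, b, f, e, h, a}
With k = closure, c = complement:
  1. A     = {e, h}
  2. kA    = {g, d, b, f, e, h, a}
  3. cA    = {g, d, b, f, a}
  4. ckA   = ∅
  5. kcA   = {g, d, b, f, h, a}
  6. ckcA  = {e}
k, c of each give nothing new

6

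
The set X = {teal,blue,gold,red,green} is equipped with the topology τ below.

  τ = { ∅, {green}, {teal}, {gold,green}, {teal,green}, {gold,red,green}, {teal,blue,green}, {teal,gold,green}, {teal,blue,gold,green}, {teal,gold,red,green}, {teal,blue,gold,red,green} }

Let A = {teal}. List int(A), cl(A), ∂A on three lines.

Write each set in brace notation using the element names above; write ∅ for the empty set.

int(A) = {teal}
cl(A)  = {teal,blue}
∂A     = {blue}

U open, U⊆A: ∅, {teal}. int(A) = ⋃ = {teal}
X∖A={blue,gold,red,green}, int(X∖A)={gold,red,green}, hence cl(A)={teal,blue}
∂A: remove int from cl → {blue}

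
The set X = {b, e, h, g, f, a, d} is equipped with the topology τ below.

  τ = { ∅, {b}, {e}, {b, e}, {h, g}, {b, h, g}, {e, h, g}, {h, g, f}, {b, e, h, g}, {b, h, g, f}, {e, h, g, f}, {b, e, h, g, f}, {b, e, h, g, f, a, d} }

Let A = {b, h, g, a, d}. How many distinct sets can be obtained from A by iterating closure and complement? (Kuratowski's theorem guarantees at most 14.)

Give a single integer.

cl via duality: int({e, f}) = {e}, so X∖{e} = {b, h, g, f, a, d}
Write k for closure, c for complement:
  1. A     = {b, h, g, a, d}
  2. kA    = {b, h, g, f, a, d}
  3. cA    = {e, f}
  4. ckA   = {e}
  5. kcA   = {e, f, a, d}
  6. kckA  = {e, a, d}
  7. ckcA  = {b, h, g}
  8. ckckA = {b, h, g, f}
applying k or c yields no new set

8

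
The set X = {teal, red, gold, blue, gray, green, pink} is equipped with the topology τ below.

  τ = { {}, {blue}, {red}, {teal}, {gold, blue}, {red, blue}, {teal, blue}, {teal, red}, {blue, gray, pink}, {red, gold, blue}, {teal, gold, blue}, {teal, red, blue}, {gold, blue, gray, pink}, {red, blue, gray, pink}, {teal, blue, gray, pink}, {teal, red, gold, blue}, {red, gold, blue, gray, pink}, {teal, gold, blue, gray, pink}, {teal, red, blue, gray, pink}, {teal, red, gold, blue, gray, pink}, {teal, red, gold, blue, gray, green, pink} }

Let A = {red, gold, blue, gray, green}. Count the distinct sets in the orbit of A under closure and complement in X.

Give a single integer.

complement {teal, pink}; its interior {teal}; cl(A) = X∖{teal} = {red, gold, blue, gray, green, pink}
With k = closure, c = complement:
  1. A     = {red, gold, blue, gray, green}
  2. kA    = {red, gold, blue, gray, green, pink}
  3. cA    = {teal, pink}
  4. ckA   = {teal}
  5. kcA   = {teal, gray, green, pink}
  6. kckA  = {teal, green}
  7. ckcA  = {red, gold, blue}
  8. ckckA = {red, gold, blue, gray, pink}
k, c of each give nothing new

8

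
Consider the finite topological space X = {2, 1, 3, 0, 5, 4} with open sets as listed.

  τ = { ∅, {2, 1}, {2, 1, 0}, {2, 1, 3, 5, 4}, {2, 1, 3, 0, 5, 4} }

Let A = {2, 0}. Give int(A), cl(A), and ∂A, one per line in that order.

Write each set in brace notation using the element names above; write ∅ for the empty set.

interior: largest open inside A is ∅ (from ∅)
cl via duality: int({1, 3, 5, 4}) = ∅, so X∖∅ = {2, 1, 3, 0, 5, 4}
cl∖int = {2, 1, 3, 0, 5, 4}

int(A) = ∅
cl(A)  = {2, 1, 3, 0, 5, 4}
∂A     = {2, 1, 3, 0, 5, 4}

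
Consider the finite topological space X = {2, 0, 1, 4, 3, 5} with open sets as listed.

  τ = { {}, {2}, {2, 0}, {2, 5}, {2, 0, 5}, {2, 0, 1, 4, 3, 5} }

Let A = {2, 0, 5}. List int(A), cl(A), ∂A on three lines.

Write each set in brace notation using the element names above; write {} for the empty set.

U open, U⊆A: {}, {2}, {2, 5}, {2, 0}, {2, 0, 5}. int(A) = ⋃ = {2, 0, 5}
X∖A={1, 4, 3}, int(X∖A)={}, hence cl(A)={2, 0, 1, 4, 3, 5}
∂A: remove int from cl → {1, 4, 3}

int(A) = {2, 0, 5}
cl(A)  = {2, 0, 1, 4, 3, 5}
∂A     = {1, 4, 3}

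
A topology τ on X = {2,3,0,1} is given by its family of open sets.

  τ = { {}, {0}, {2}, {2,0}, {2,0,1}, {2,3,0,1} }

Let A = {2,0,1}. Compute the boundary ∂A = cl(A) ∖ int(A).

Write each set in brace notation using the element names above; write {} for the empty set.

open subsets of A: {}, {2}, {0}, {2,0}, {2,0,1}; so int(A) = {2,0,1}
closure: X∖int(X∖A) = X∖{} = {2,3,0,1}
∂A = {2,3,0,1} minus {2,0,1} = {3}

{3}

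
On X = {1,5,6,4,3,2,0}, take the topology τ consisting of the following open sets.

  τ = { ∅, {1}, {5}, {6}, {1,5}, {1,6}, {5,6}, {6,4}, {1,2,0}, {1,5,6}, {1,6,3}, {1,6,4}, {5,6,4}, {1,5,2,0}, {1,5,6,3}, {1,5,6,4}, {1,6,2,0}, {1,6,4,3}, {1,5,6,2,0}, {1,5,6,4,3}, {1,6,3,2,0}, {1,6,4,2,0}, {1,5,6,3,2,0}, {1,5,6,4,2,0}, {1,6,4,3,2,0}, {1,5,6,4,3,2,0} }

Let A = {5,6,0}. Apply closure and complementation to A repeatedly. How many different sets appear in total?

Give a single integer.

X∖A={1,4,3,2}, int(X∖A)={1}, hence cl(A)={5,6,4,3,2,0}
Orbit (k=closure, c=complement):
  1. A     = {5,6,0}
  2. kA    = {5,6,4,3,2,0}
  3. cA    = {1,4,3,2}
  4. ckA   = {1}
  5. kcA   = {1,4,3,2,0}
  6. kckA  = {1,3,2,0}
  7. ckcA  = {5,6}
  8. ckckA = {5,6,4}
  9. kckcA = {5,6,4,3}
  10. ckckcA = {1,2,0}
(closed under both — stop)

10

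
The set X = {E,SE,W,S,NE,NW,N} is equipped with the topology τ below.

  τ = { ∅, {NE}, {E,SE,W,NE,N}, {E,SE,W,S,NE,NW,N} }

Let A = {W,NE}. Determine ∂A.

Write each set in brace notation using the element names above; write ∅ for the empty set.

{E,SE,W,S,NW,N}

opens ⊆ A: ∅, {NE}; union → int = {NE}
complement {E,SE,S,NW,N}; its interior ∅; cl(A) = X∖∅ = {E,SE,W,S,NE,NW,N}
boundary = {E,SE,W,S,NE,NW,N} ∖ {NE} = {E,SE,W,S,NW,N}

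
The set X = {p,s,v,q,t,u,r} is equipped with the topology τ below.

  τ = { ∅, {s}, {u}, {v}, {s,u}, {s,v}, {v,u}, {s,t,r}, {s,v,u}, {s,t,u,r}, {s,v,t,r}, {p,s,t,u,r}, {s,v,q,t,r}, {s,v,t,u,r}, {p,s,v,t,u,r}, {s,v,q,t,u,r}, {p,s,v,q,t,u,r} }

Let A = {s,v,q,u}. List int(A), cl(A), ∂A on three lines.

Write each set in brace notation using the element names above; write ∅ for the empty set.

int(A) = {s,v,u}
cl(A)  = {p,s,v,q,t,u,r}
∂A     = {p,q,t,r}

open subsets of A: ∅, {v}, {u}, {s}, {s,u}, {v,u}, {s,v}, {s,v,u}; so int(A) = {s,v,u}
closure: X∖int(X∖A) = X∖∅ = {p,s,v,q,t,u,r}
∂A = {p,s,v,q,t,u,r} minus {s,v,u} = {p,q,t,r}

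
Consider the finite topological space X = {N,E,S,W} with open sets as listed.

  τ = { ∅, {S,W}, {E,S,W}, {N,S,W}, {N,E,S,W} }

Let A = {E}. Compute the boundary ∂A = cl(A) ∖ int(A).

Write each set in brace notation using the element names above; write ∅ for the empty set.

opens ⊆ A: ∅; union → int = ∅
complement {N,S,W}; its interior {N,S,W}; cl(A) = X∖{N,S,W} = {E}
boundary = {E} ∖ ∅ = {E}

{E}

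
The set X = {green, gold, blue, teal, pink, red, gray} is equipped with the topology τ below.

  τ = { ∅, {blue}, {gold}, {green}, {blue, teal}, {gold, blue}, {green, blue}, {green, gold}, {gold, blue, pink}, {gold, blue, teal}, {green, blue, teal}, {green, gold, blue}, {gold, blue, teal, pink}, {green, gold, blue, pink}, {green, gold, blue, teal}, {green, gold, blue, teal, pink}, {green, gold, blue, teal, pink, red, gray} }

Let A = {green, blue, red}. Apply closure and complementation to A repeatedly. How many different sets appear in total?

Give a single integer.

complement {gold, teal, pink, gray}; its interior {gold}; cl(A) = X∖{gold} = {green, blue, teal, pink, red, gray}
With k = closure, c = complement:
  1. A     = {green, blue, red}
  2. kA    = {green, blue, teal, pink, red, gray}
  3. cA    = {gold, teal, pink, gray}
  4. ckA   = {gold}
  5. kcA   = {gold, teal, pink, red, gray}
  6. kckA  = {gold, pink, red, gray}
  7. ckcA  = {green, blue}
  8. ckckA = {green, blue, teal}
k, c of each give nothing new

8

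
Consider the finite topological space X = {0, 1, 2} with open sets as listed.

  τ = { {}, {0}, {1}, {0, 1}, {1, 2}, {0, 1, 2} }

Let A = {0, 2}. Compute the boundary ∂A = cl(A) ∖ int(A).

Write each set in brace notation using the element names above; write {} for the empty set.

opens ⊆ A: {}, {0}; union → int = {0}
complement {1}; its interior {1}; cl(A) = X∖{1} = {0, 2}
boundary = {0, 2} ∖ {0} = {2}

{2}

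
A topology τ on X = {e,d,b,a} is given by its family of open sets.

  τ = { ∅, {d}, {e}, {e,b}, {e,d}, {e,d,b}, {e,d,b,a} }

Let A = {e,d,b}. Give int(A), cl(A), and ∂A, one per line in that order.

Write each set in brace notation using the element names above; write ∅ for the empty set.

interior: largest open inside A is {e,d,b} (from ∅, {e}, {d}, {e,d}, {e,b}, {e,d,b})
cl via duality: int({a}) = ∅, so X∖∅ = {e,d,b,a}
cl∖int = {a}

int(A) = {e,d,b}
cl(A)  = {e,d,b,a}
∂A     = {a}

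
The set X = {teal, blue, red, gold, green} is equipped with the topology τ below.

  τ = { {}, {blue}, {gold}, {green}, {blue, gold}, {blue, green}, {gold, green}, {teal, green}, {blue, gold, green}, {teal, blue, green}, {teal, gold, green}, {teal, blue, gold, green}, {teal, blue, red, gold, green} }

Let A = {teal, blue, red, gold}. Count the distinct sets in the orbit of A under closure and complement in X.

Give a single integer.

complement {green}; its interior {green}; cl(A) = X∖{green} = {teal, blue, red, gold}
With k = closure, c = complement:
  1. A     = {teal, blue, red, gold}
  2. cA    = {green}
  3. kcA   = {teal, red, green}
  4. ckcA  = {blue, gold}
  5. kckcA = {blue, red, gold}
  6. ckckcA = {teal, green}
k, c of each give nothing new

6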